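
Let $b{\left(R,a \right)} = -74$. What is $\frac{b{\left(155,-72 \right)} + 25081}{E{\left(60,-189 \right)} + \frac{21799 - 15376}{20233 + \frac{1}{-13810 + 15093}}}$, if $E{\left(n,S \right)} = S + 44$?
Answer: $- \frac{216385070860}{1251935197} \approx -172.84$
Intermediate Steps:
$E{\left(n,S \right)} = 44 + S$
$\frac{b{\left(155,-72 \right)} + 25081}{E{\left(60,-189 \right)} + \frac{21799 - 15376}{20233 + \frac{1}{-13810 + 15093}}} = \frac{-74 + 25081}{\left(44 - 189\right) + \frac{21799 - 15376}{20233 + \frac{1}{-13810 + 15093}}} = \frac{25007}{-145 + \frac{6423}{20233 + \frac{1}{1283}}} = \frac{25007}{-145 + \frac{6423}{\frac{25958940}{1283}}} = \frac{25007}{-145 + 6423 \cdot \frac{1283}{25958940}} = \frac{25007}{-145 + \frac{2746903}{8652980}} = \frac{25007}{- \frac{1251935197}{8652980}} = 25007 \left(- \frac{8652980}{1251935197}\right) = - \frac{216385070860}{1251935197}$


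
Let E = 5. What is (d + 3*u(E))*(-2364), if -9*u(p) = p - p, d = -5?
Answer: 11820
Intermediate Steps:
u(p) = 0 (u(p) = -(p - p)/9 = -⅑*0 = 0)
(d + 3*u(E))*(-2364) = (-5 + 3*0)*(-2364) = (-5 + 0)*(-2364) = -5*(-2364) = 11820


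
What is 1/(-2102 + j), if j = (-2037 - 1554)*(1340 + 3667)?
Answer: -1/17982239 ≈ -5.5610e-8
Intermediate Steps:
j = -17980137 (j = -3591*5007 = -17980137)
1/(-2102 + j) = 1/(-2102 - 17980137) = 1/(-17982239) = -1/17982239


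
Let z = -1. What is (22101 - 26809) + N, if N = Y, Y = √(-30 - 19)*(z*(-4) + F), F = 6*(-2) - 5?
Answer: -4708 - 91*I ≈ -4708.0 - 91.0*I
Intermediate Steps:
F = -17 (F = -12 - 5 = -17)
Y = -91*I (Y = √(-30 - 19)*(-1*(-4) - 17) = √(-49)*(4 - 17) = (7*I)*(-13) = -91*I ≈ -91.0*I)
N = -91*I ≈ -91.0*I
(22101 - 26809) + N = (22101 - 26809) - 91*I = -4708 - 91*I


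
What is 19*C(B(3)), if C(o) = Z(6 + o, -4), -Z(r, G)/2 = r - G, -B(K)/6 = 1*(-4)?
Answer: -1292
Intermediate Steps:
B(K) = 24 (B(K) = -6*(-4) = 24)
Z(r, G) = -2*r + 2*G (Z(r, G) = -2*(r - G) = -2*r + 2*G)
C(o) = -20 - 2*o (C(o) = -2*(6 + o) + 2*(-4) = (-12 - 2*o) - 8 = -20 - 2*o)
19*C(B(3)) = 19*(-20 - 2*24) = 19*(-20 - 48) = 19*(-68) = -1292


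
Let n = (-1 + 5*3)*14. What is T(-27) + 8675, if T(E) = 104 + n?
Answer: 8975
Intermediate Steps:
n = 196 (n = (-1 + 15)*14 = 14*14 = 196)
T(E) = 300 (T(E) = 104 + 196 = 300)
T(-27) + 8675 = 300 + 8675 = 8975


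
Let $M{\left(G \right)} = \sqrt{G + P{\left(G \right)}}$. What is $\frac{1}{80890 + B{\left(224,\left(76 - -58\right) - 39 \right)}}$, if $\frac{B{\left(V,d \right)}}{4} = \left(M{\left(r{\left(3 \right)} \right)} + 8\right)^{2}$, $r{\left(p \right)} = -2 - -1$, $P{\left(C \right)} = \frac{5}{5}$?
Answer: $\frac{1}{81146} \approx 1.2323 \cdot 10^{-5}$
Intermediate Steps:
$P{\left(C \right)} = 1$ ($P{\left(C \right)} = 5 \cdot \frac{1}{5} = 1$)
$r{\left(p \right)} = -1$ ($r{\left(p \right)} = -2 + 1 = -1$)
$M{\left(G \right)} = \sqrt{1 + G}$ ($M{\left(G \right)} = \sqrt{G + 1} = \sqrt{1 + G}$)
$B{\left(V,d \right)} = 256$ ($B{\left(V,d \right)} = 4 \left(\sqrt{1 - 1} + 8\right)^{2} = 4 \left(\sqrt{0} + 8\right)^{2} = 4 \left(0 + 8\right)^{2} = 4 \cdot 8^{2} = 4 \cdot 64 = 256$)
$\frac{1}{80890 + B{\left(224,\left(76 - -58\right) - 39 \right)}} = \frac{1}{80890 + 256} = \frac{1}{81146}$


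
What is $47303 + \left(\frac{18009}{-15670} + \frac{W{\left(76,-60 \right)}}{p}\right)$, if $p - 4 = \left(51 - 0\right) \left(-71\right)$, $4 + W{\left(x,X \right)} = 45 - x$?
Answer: $\frac{2680993292067}{56678390} \approx 47302.0$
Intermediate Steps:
$W{\left(x,X \right)} = 41 - x$ ($W{\left(x,X \right)} = -4 - \left(-45 + x\right) = 41 - x$)
$p = -3617$ ($p = 4 + \left(51 - 0\right) \left(-71\right) = 4 + \left(51 + 0\right) \left(-71\right) = 4 + 51 \left(-71\right) = 4 - 3621 = -3617$)
$47303 + \left(\frac{18009}{-15670} + \frac{W{\left(76,-60 \right)}}{p}\right) = 47303 + \left(\frac{18009}{-15670} + \frac{41 - 76}{-3617}\right) = 47303 + \left(18009 \left(- \frac{1}{15670}\right) + \left(41 - 76\right) \left(- \frac{1}{3617}\right)\right) = 47303 - \frac{64590103}{56678390} = \frac{2680993292067}{56678390}$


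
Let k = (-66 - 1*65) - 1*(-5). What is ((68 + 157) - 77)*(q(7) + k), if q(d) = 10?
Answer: -17168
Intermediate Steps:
k = -126 (k = (-66 - 65) + 5 = -131 + 5 = -126)
((68 + 157) - 77)*(q(7) + k) = ((68 + 157) - 77)*(10 - 126) = (225 - 77)*(-116) = 148*(-116) = -17168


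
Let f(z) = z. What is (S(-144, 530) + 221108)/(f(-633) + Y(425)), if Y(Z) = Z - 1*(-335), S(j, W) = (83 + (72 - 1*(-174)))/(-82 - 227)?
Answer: 68322043/39243 ≈ 1741.0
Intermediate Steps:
S(j, W) = -329/309 (S(j, W) = (83 + (72 + 174))/(-309) = (83 + 246)*(-1/309) = 329*(-1/309) = -329/309)
Y(Z) = 335 + Z (Y(Z) = Z + 335 = 335 + Z)
(S(-144, 530) + 221108)/(f(-633) + Y(425)) = (-329/309 + 221108)/(-633 + (335 + 425)) = 68322043/(309*(-633 + 760)) = (68322043/309)/127 = (68322043/309)*(1/127) = 68322043/39243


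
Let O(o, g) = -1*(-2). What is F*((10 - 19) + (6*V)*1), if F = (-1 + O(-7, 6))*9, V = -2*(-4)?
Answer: 351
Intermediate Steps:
O(o, g) = 2
V = 8
F = 9 (F = (-1 + 2)*9 = 1*9 = 9)
F*((10 - 19) + (6*V)*1) = 9*((10 - 19) + (6*8)*1) = 9*(-9 + 48*1) = 9*(-9 + 48) = 9*39 = 351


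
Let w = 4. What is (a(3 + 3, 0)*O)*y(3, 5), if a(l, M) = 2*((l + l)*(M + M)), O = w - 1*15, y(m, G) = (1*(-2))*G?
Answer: 0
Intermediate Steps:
y(m, G) = -2*G
O = -11 (O = 4 - 1*15 = 4 - 15 = -11)
a(l, M) = 8*M*l (a(l, M) = 2*((2*l)*(2*M)) = 2*(4*M*l) = 8*M*l)
(a(3 + 3, 0)*O)*y(3, 5) = ((8*0*(3 + 3))*(-11))*(-2*5) = ((8*0*6)*(-11))*(-10) = (0*(-11))*(-10) = 0*(-10) = 0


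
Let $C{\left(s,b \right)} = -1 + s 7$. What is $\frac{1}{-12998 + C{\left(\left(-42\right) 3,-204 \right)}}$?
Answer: $- \frac{1}{13881} \approx -7.2041 \cdot 10^{-5}$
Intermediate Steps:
$C{\left(s,b \right)} = -1 + 7 s$
$\frac{1}{-12998 + C{\left(\left(-42\right) 3,-204 \right)}} = \frac{1}{-12998 + \left(-1 + 7 \left(\left(-42\right) 3\right)\right)} = \frac{1}{-12998 + \left(-1 + 7 \left(-126\right)\right)} = \frac{1}{-12998 - 883} = \frac{1}{-13881} = - \frac{1}{13881}$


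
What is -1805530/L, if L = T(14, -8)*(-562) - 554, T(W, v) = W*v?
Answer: -180553/6239 ≈ -28.939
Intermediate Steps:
L = 62390 (L = (14*(-8))*(-562) - 554 = -112*(-562) - 554 = 62944 - 554 = 62390)
-1805530/L = -1805530/62390 = -1805530*1/62390 = -180553/6239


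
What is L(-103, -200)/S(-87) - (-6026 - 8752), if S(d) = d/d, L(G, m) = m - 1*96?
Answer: 14482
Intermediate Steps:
L(G, m) = -96 + m (L(G, m) = m - 96 = -96 + m)
S(d) = 1
L(-103, -200)/S(-87) - (-6026 - 8752) = (-96 - 200)/1 - (-6026 - 8752) = -296*1 - 1*(-14778) = -296 + 14778 = 14482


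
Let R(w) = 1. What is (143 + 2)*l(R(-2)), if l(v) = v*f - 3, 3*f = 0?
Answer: -435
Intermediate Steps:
f = 0 (f = (⅓)*0 = 0)
l(v) = -3 (l(v) = v*0 - 3 = 0 - 3 = -3)
(143 + 2)*l(R(-2)) = (143 + 2)*(-3) = 145*(-3) = -435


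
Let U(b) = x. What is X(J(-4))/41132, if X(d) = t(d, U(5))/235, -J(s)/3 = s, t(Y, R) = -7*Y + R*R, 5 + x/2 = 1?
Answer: -1/483301 ≈ -2.0691e-6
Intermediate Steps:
x = -8 (x = -10 + 2*1 = -10 + 2 = -8)
U(b) = -8
t(Y, R) = R² - 7*Y (t(Y, R) = -7*Y + R² = R² - 7*Y)
J(s) = -3*s
X(d) = 64/235 - 7*d/235 (X(d) = ((-8)² - 7*d)/235 = (64 - 7*d)*(1/235) = 64/235 - 7*d/235)
X(J(-4))/41132 = (64/235 - (-21)*(-4)/235)/41132 = (64/235 - 7/235*12)*(1/41132) = (64/235 - 84/235)*(1/41132) = -4/47*1/41132 = -1/483301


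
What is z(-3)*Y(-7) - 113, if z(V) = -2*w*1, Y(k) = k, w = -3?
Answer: -155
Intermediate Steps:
z(V) = 6 (z(V) = -2*(-3)*1 = 6*1 = 6)
z(-3)*Y(-7) - 113 = 6*(-7) - 113 = -42 - 113 = -155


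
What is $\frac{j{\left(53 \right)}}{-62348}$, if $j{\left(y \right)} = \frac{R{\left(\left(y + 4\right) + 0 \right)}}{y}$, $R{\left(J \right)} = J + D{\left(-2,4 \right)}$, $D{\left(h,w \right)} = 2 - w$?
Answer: $- \frac{5}{300404} \approx -1.6644 \cdot 10^{-5}$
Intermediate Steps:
$R{\left(J \right)} = -2 + J$ ($R{\left(J \right)} = J + \left(2 - 4\right) = J - 2 = -2 + J$)
$j{\left(y \right)} = \frac{2 + y}{y}$ ($j{\left(y \right)} = \frac{-2 + \left(\left(y + 4\right) + 0\right)}{y} = \frac{-2 + \left(\left(4 + y\right) + 0\right)}{y} = \frac{-2 + \left(4 + y\right)}{y} = \frac{2 + y}{y}$)
$\frac{j{\left(53 \right)}}{-62348} = \frac{\frac{1}{53} \left(2 + 53\right)}{-62348} = \frac{1}{53} \cdot 55 \left(- \frac{1}{62348}\right) = \frac{55}{53} \left(- \frac{1}{62348}\right) = - \frac{5}{300404}$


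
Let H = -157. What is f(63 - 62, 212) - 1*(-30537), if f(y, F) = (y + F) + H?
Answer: 30593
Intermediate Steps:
f(y, F) = -157 + F + y (f(y, F) = (y + F) - 157 = (F + y) - 157 = -157 + F + y)
f(63 - 62, 212) - 1*(-30537) = (-157 + 212 + (63 - 62)) - 1*(-30537) = (-157 + 212 + 1) + 30537 = 56 + 30537 = 30593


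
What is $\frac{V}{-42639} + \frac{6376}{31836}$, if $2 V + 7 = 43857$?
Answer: $- \frac{35511503}{113121267} \approx -0.31392$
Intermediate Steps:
$V = 21925$ ($V = - \frac{7}{2} + \frac{1}{2} \cdot 43857 = - \frac{7}{2} + \frac{43857}{2} = 21925$)
$\frac{V}{-42639} + \frac{6376}{31836} = \frac{21925}{-42639} + \frac{6376}{31836} = 21925 \left(- \frac{1}{42639}\right) + 6376 \cdot \frac{1}{31836} = - \frac{21925}{42639} + \frac{1594}{7959} = - \frac{35511503}{113121267}$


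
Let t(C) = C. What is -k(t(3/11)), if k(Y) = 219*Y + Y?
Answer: -60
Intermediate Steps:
k(Y) = 220*Y
-k(t(3/11)) = -220*3/11 = -1*60 = -60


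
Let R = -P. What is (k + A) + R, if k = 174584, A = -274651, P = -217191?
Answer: 117124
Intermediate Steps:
R = 217191 (R = -1*(-217191) = 217191)
(k + A) + R = (174584 - 274651) + 217191 = -100067 + 217191 = 117124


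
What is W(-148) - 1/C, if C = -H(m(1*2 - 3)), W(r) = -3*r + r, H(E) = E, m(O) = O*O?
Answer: 297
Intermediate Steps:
m(O) = O²
W(r) = -2*r
C = -1 (C = -(1*2 - 3)² = -(2 - 3)² = -1*(-1)² = -1*1 = -1)
W(-148) - 1/C = -2*(-148) - 1/(-1) = 296 - 1*(-1) = 296 + 1 = 297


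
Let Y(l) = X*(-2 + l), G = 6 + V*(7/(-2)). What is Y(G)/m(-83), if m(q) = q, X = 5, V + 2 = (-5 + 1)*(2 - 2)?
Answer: -55/83 ≈ -0.66265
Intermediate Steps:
V = -2 (V = -2 + (-5 + 1)*(2 - 2) = -2 - 4*0 = -2 + 0 = -2)
G = 13 (G = 6 - 14/(-2) = 6 - 14*(-1)/2 = 6 - 2*(-7/2) = 6 + 7 = 13)
Y(l) = -10 + 5*l (Y(l) = 5*(-2 + l) = -10 + 5*l)
Y(G)/m(-83) = (-10 + 5*13)/(-83) = (-10 + 65)*(-1/83) = 55*(-1/83) = -55/83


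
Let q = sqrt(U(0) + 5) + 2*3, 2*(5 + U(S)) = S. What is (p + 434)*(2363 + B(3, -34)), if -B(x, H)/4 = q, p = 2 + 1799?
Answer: 5227665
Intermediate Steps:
U(S) = -5 + S/2
p = 1801
q = 6 (q = sqrt((-5 + (1/2)*0) + 5) + 2*3 = sqrt((-5 + 0) + 5) + 6 = sqrt(-5 + 5) + 6 = sqrt(0) + 6 = 0 + 6 = 6)
B(x, H) = -24 (B(x, H) = -4*6 = -24)
(p + 434)*(2363 + B(3, -34)) = (1801 + 434)*(2363 - 24) = 2235*2339 = 5227665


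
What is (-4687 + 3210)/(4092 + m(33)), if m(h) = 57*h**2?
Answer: -1477/66165 ≈ -0.022323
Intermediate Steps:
(-4687 + 3210)/(4092 + m(33)) = (-4687 + 3210)/(4092 + 57*33**2) = -1477/(4092 + 57*1089) = -1477/(4092 + 62073) = -1477/66165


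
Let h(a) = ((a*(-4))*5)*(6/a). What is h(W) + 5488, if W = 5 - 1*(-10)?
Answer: 5368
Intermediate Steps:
W = 15 (W = 5 + 10 = 15)
h(a) = -120 (h(a) = (-4*a*5)*(6/a) = (-20*a)*(6/a) = -120)
h(W) + 5488 = -120 + 5488 = 5368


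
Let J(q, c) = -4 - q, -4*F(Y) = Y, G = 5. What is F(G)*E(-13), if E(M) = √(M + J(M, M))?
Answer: -5*I/2 ≈ -2.5*I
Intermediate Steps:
F(Y) = -Y/4
E(M) = 2*I (E(M) = √(M + (-4 - M)) = √(-4) = 2*I)
F(G)*E(-13) = (-¼*5)*(2*I) = -5*I/2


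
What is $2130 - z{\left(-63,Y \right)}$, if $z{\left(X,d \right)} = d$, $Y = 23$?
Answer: $2107$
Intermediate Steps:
$2130 - z{\left(-63,Y \right)} = 2130 - 23 = 2107$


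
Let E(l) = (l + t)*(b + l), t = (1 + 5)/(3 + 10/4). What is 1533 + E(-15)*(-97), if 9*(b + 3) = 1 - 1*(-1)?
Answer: -246977/11 ≈ -22452.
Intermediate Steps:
t = 12/11 (t = 6/(3 + 10*(1/4)) = 6/(3 + 5/2) = 6/(11/2) = 6*(2/11) = 12/11 ≈ 1.0909)
b = -25/9 (b = -3 + (1 - 1*(-1))/9 = -3 + (1 + 1)/9 = -3 + (1/9)*2 = -3 + 2/9 = -25/9 ≈ -2.7778)
E(l) = (-25/9 + l)*(12/11 + l) (E(l) = (l + 12/11)*(-25/9 + l) = (12/11 + l)*(-25/9 + l) = (-25/9 + l)*(12/11 + l))
1533 + E(-15)*(-97) = 1533 + (-100/33 + (-15)**2 - 167/99*(-15))*(-97) = 1533 + (-100/33 + 225 + 835/33)*(-97) = 1533 + (2720/11)*(-97) = 1533 - 263840/11 = -246977/11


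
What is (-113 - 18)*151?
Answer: -19781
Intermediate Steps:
(-113 - 18)*151 = -131*151 = -19781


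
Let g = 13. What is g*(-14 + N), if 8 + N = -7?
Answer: -377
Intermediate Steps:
N = -15 (N = -8 - 7 = -15)
g*(-14 + N) = 13*(-14 - 15) = 13*(-29) = -377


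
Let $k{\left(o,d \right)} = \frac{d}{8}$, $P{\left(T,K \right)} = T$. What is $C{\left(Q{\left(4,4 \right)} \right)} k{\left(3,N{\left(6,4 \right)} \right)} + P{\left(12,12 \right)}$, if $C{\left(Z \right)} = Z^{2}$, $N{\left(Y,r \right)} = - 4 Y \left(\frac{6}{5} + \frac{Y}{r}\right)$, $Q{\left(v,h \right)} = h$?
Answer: $- \frac{588}{5} \approx -117.6$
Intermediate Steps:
$N{\left(Y,r \right)} = - 4 Y \left(\frac{6}{5} + \frac{Y}{r}\right)$ ($N{\left(Y,r \right)} = - 4 Y \left(6 \cdot \frac{1}{5} + \frac{Y}{r}\right) = - 4 Y \left(\frac{6}{5} + \frac{Y}{r}\right)$)
$k{\left(o,d \right)} = \frac{d}{8}$ ($k{\left(o,d \right)} = d \frac{1}{8} = \frac{d}{8}$)
$C{\left(Q{\left(4,4 \right)} \right)} k{\left(3,N{\left(6,4 \right)} \right)} + P{\left(12,12 \right)} = 4^{2} \frac{\left(- \frac{24}{5}\right) 6 - \frac{4 \cdot 6^{2}}{4}}{8} + 12 = 16 \frac{- \frac{144}{5} - 144 \cdot \frac{1}{4}}{8} + 12 = 16 \frac{- \frac{144}{5} - 36}{8} + 12 = 16 \cdot \frac{1}{8} \left(- \frac{324}{5}\right) + 12 = 16 \left(- \frac{81}{10}\right) + 12 = - \frac{648}{5} + 12 = - \frac{588}{5}$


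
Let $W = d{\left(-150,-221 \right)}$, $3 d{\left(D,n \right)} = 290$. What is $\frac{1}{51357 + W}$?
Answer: $\frac{3}{154361} \approx 1.9435 \cdot 10^{-5}$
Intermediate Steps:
$d{\left(D,n \right)} = \frac{290}{3}$ ($d{\left(D,n \right)} = \frac{1}{3} \cdot 290 = \frac{290}{3}$)
$W = \frac{290}{3} \approx 96.667$
$\frac{1}{51357 + W} = \frac{1}{51357 + \frac{290}{3}} = \frac{1}{\frac{154361}{3}} = \frac{3}{154361}$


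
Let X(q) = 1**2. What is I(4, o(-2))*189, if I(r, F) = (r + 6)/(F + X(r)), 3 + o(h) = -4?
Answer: -315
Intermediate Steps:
X(q) = 1
o(h) = -7 (o(h) = -3 - 4 = -7)
I(r, F) = (6 + r)/(1 + F) (I(r, F) = (r + 6)/(F + 1) = (6 + r)/(1 + F))
I(4, o(-2))*189 = ((6 + 4)/(1 - 7))*189 = (10/(-6))*189 = -1/6*10*189 = -5/3*189 = -315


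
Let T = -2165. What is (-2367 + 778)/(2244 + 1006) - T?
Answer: 7034661/3250 ≈ 2164.5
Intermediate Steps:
(-2367 + 778)/(2244 + 1006) - T = (-2367 + 778)/(2244 + 1006) - 1*(-2165) = -1589/3250 + 2165 = 7034661/3250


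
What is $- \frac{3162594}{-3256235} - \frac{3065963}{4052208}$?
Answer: $\frac{2831992678247}{13194941516880} \approx 0.21463$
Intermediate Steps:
$- \frac{3162594}{-3256235} - \frac{3065963}{4052208} = \left(-3162594\right) \left(- \frac{1}{3256235}\right) - \frac{3065963}{4052208} = \frac{3162594}{3256235} - \frac{3065963}{4052208} = \frac{2831992678247}{13194941516880}$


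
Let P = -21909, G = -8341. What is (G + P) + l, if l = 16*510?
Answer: -22090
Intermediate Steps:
l = 8160
(G + P) + l = (-8341 - 21909) + 8160 = -30250 + 8160 = -22090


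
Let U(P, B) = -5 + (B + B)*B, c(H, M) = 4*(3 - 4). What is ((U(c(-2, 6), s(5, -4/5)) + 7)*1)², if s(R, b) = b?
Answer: 6724/625 ≈ 10.758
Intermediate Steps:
c(H, M) = -4 (c(H, M) = 4*(-1) = -4)
U(P, B) = -5 + 2*B² (U(P, B) = -5 + (2*B)*B = -5 + 2*B²)
((U(c(-2, 6), s(5, -4/5)) + 7)*1)² = (((-5 + 2*(-4/5)²) + 7)*1)² = (((-5 + 2*(-4*⅕)²) + 7)*1)² = (((-5 + 2*(-⅘)²) + 7)*1)² = (((-5 + 2*(16/25)) + 7)*1)² = (((-5 + 32/25) + 7)*1)² = ((-93/25 + 7)*1)² = ((82/25)*1)² = (82/25)² = 6724/625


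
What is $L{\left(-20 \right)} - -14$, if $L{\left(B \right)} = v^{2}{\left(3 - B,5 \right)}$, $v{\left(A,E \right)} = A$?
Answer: $543$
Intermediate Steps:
$L{\left(B \right)} = \left(3 - B\right)^{2}$
$L{\left(-20 \right)} - -14 = \left(-3 - 20\right)^{2} - -14 = \left(-23\right)^{2} + 14 = 529 + 14 = 543$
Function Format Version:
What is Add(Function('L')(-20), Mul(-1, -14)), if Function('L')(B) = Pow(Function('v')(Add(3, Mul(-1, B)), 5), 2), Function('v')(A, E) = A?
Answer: 543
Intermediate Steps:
Function('L')(B) = Pow(Add(3, Mul(-1, B)), 2)
Add(Function('L')(-20), Mul(-1, -14)) = Add(Pow(Add(-3, -20), 2), Mul(-1, -14)) = Add(Pow(-23, 2), 14) = Add(529, 14) = 543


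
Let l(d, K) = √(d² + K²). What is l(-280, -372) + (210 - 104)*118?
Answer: 12508 + 4*√13549 ≈ 12974.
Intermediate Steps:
l(d, K) = √(K² + d²)
l(-280, -372) + (210 - 104)*118 = √((-372)² + (-280)²) + (210 - 104)*118 = √(138384 + 78400) + 106*118 = √216784 + 12508 = 4*√13549 + 12508 = 12508 + 4*√13549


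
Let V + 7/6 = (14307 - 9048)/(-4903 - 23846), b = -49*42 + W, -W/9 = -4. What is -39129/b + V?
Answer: 174411172/9688413 ≈ 18.002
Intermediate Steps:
W = 36 (W = -9*(-4) = 36)
b = -2022 (b = -49*42 + 36 = -2058 + 36 = -2022)
V = -77599/57498 (V = -7/6 + (14307 - 9048)/(-4903 - 23846) = -7/6 + 5259/(-28749) = -7/6 + 5259*(-1/28749) = -7/6 - 1753/9583 = -77599/57498 ≈ -1.3496)
-39129/b + V = -39129/(-2022) - 77599/57498 = -39129*(-1/2022) - 77599/57498 = 13043/674 - 77599/57498 = 174411172/9688413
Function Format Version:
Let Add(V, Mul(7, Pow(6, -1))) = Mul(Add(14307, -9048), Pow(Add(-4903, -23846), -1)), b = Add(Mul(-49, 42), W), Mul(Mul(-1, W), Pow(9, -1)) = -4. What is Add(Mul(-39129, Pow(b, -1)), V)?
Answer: Rational(174411172, 9688413) ≈ 18.002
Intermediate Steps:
W = 36 (W = Mul(-9, -4) = 36)
b = -2022 (b = Add(Mul(-49, 42), 36) = Add(-2058, 36) = -2022)
V = Rational(-77599, 57498) (V = Add(Rational(-7, 6), Mul(Add(14307, -9048), Pow(Add(-4903, -23846), -1))) = Add(Rational(-7, 6), Mul(5259, Pow(-28749, -1))) = Add(Rational(-7, 6), Mul(5259, Rational(-1, 28749))) = Add(Rational(-7, 6), Rational(-1753, 9583)) = Rational(-77599, 57498) ≈ -1.3496)
Add(Mul(-39129, Pow(b, -1)), V) = Add(Mul(-39129, Pow(-2022, -1)), Rational(-77599, 57498)) = Add(Mul(-39129, Rational(-1, 2022)), Rational(-77599, 57498)) = Add(Rational(13043, 674), Rational(-77599, 57498)) = Rational(174411172, 9688413)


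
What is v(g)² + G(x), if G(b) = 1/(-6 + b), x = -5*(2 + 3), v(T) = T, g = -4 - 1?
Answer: 774/31 ≈ 24.968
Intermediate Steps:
g = -5
x = -25 (x = -5*5 = -25)
v(g)² + G(x) = (-5)² + 1/(-6 - 25) = 25 + 1/(-31) = 25 - 1/31 = 774/31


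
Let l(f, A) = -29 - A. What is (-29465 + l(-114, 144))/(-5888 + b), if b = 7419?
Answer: -29638/1531 ≈ -19.359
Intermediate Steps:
(-29465 + l(-114, 144))/(-5888 + b) = (-29465 + (-29 - 1*144))/(-5888 + 7419) = (-29465 + (-29 - 144))/1531 = (-29465 - 173)*(1/1531) = -29638*1/1531 = -29638/1531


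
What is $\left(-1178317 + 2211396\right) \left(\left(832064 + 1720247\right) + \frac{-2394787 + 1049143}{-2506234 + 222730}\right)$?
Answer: $\frac{501750433761995971}{190292} \approx 2.6367 \cdot 10^{12}$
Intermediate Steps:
$\left(-1178317 + 2211396\right) \left(\left(832064 + 1720247\right) + \frac{-2394787 + 1049143}{-2506234 + 222730}\right) = 1033079 \left(2552311 - \frac{1345644}{-2283504}\right) = 1033079 \left(2552311 - - \frac{112137}{190292}\right) = 1033079 \left(2552311 + \frac{112137}{190292}\right) = 1033079 \cdot \frac{485684476949}{190292} = \frac{501750433761995971}{190292}$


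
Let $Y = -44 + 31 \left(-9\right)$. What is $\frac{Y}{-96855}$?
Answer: $\frac{323}{96855} \approx 0.0033349$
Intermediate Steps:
$Y = -323$ ($Y = -44 - 279 = -323$)
$\frac{Y}{-96855} = - \frac{323}{-96855} = \left(-323\right) \left(- \frac{1}{96855}\right) = \frac{323}{96855}$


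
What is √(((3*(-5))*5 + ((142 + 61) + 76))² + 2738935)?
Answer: √2780551 ≈ 1667.5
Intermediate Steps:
√(((3*(-5))*5 + ((142 + 61) + 76))² + 2738935) = √((-15*5 + (203 + 76))² + 2738935) = √((-75 + 279)² + 2738935) = √(204² + 2738935) = √(41616 + 2738935) = √2780551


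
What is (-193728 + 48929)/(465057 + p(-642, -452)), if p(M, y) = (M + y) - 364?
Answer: -144799/463599 ≈ -0.31234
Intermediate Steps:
p(M, y) = -364 + M + y
(-193728 + 48929)/(465057 + p(-642, -452)) = (-193728 + 48929)/(465057 + (-364 - 642 - 452)) = -144799/(465057 - 1458) = -144799/463599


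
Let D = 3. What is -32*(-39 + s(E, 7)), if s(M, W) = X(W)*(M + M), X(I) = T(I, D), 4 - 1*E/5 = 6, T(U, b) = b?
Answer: 3168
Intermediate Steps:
E = -10 (E = 20 - 5*6 = 20 - 30 = -10)
X(I) = 3
s(M, W) = 6*M (s(M, W) = 3*(M + M) = 3*(2*M) = 6*M)
-32*(-39 + s(E, 7)) = -32*(-39 + 6*(-10)) = -32*(-39 - 60) = -32*(-99) = 3168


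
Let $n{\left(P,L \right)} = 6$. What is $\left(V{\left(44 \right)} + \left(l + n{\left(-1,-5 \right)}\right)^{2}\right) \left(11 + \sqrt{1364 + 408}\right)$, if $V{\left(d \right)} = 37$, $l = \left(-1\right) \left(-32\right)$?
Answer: $16291 + 2962 \sqrt{443} \approx 78634.0$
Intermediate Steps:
$l = 32$
$\left(V{\left(44 \right)} + \left(l + n{\left(-1,-5 \right)}\right)^{2}\right) \left(11 + \sqrt{1364 + 408}\right) = \left(37 + \left(32 + 6\right)^{2}\right) \left(11 + \sqrt{1364 + 408}\right) = \left(37 + 38^{2}\right) \left(11 + \sqrt{1772}\right) = \left(37 + 1444\right) \left(11 + 2 \sqrt{443}\right) = 1481 \left(11 + 2 \sqrt{443}\right) = 16291 + 2962 \sqrt{443}$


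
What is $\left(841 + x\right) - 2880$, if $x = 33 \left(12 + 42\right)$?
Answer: $-257$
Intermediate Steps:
$x = 1782$ ($x = 33 \cdot 54 = 1782$)
$\left(841 + x\right) - 2880 = \left(841 + 1782\right) - 2880 = 2623 - 2880 = -257$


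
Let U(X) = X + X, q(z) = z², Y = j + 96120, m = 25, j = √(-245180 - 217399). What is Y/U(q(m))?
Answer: 9612/125 + I*√462579/1250 ≈ 76.896 + 0.54411*I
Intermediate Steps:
j = I*√462579 (j = √(-462579) = I*√462579 ≈ 680.13*I)
Y = 96120 + I*√462579 (Y = I*√462579 + 96120 = 96120 + I*√462579 ≈ 96120.0 + 680.13*I)
U(X) = 2*X
Y/U(q(m)) = (96120 + I*√462579)/((2*25²)) = (96120 + I*√462579)/((2*625)) = (96120 + I*√462579)/1250 = (96120 + I*√462579)*(1/1250) = 9612/125 + I*√462579/1250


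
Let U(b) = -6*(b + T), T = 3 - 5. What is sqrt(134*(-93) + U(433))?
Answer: 6*I*sqrt(418) ≈ 122.67*I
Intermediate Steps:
T = -2
U(b) = 12 - 6*b (U(b) = -6*(b - 2) = -6*(-2 + b) = 12 - 6*b)
sqrt(134*(-93) + U(433)) = sqrt(134*(-93) + (12 - 6*433)) = sqrt(-12462 + (12 - 2598)) = sqrt(-12462 - 2586) = sqrt(-15048) = 6*I*sqrt(418)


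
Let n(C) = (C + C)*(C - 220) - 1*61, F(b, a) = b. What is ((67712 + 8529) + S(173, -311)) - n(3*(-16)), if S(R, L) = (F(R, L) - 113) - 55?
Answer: 50579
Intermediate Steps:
S(R, L) = -168 + R (S(R, L) = (R - 113) - 55 = (-113 + R) - 55 = -168 + R)
n(C) = -61 + 2*C*(-220 + C) (n(C) = (2*C)*(-220 + C) - 61 = 2*C*(-220 + C) - 61 = -61 + 2*C*(-220 + C))
((67712 + 8529) + S(173, -311)) - n(3*(-16)) = ((67712 + 8529) + (-168 + 173)) - (-61 - 1320*(-16) + 2*(3*(-16))²) = (76241 + 5) - (-61 - 440*(-48) + 2*(-48)²) = 76246 - (-61 + 21120 + 2*2304) = 76246 - (-61 + 21120 + 4608) = 76246 - 1*25667 = 76246 - 25667 = 50579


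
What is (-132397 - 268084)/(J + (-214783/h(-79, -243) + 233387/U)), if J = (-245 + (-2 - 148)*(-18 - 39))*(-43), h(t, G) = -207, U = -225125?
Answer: 18662765020875/16593566763859 ≈ 1.1247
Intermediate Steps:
J = -357115 (J = (-245 - 150*(-57))*(-43) = (-245 + 8550)*(-43) = 8305*(-43) = -357115)
(-132397 - 268084)/(J + (-214783/h(-79, -243) + 233387/U)) = (-132397 - 268084)/(-357115 + (-214783/(-207) + 233387/(-225125))) = -400481/(-357115 + (-214783*(-1/207) + 233387*(-1/225125))) = -400481/(-357115 + (214783/207 - 233387/225125)) = -400481/(-357115 + 48304711766/46600875) = -400481/(-16593566763859/46600875) = -400481*(-46600875/16593566763859) = 18662765020875/16593566763859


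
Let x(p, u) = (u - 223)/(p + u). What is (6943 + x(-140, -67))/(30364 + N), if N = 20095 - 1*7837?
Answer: 1437491/8822754 ≈ 0.16293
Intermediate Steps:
x(p, u) = (-223 + u)/(p + u)
N = 12258 (N = 20095 - 7837 = 12258)
(6943 + x(-140, -67))/(30364 + N) = (6943 + (-223 - 67)/(-140 - 67))/(30364 + 12258) = (6943 - 290/(-207))/42622 = (6943 - 1/207*(-290))*(1/42622) = (6943 + 290/207)*(1/42622) = (1437491/207)*(1/42622) = 1437491/8822754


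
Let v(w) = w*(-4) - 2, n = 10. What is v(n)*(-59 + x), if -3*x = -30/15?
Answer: 2450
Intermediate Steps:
v(w) = -2 - 4*w (v(w) = -4*w - 2 = -2 - 4*w)
x = 2/3 (x = -(-10)/15 = -1/3*(-2) = 2/3 ≈ 0.66667)
v(n)*(-59 + x) = (-2 - 4*10)*(-59 + 2/3) = (-2 - 40)*(-175/3) = -42*(-175/3) = 2450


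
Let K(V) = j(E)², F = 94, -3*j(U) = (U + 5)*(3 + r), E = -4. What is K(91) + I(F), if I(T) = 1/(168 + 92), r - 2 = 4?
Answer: 2341/260 ≈ 9.0038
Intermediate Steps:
r = 6 (r = 2 + 4 = 6)
j(U) = -15 - 3*U (j(U) = -(U + 5)*(3 + 6)/3 = -(5 + U)*9/3 = -(45 + 9*U)/3 = -15 - 3*U)
I(T) = 1/260
K(V) = 9 (K(V) = (-15 - 3*(-4))² = (-15 + 12)² = (-3)² = 9)
K(91) + I(F) = 9 + 1/260 = 2341/260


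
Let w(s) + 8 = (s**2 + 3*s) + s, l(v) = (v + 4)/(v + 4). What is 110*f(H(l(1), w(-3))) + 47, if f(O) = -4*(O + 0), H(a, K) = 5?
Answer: -2153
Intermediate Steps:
l(v) = 1 (l(v) = (4 + v)/(4 + v) = 1)
w(s) = -8 + s**2 + 4*s (w(s) = -8 + ((s**2 + 3*s) + s) = -8 + (s**2 + 4*s) = -8 + s**2 + 4*s)
f(O) = -4*O
110*f(H(l(1), w(-3))) + 47 = 110*(-4*5) + 47 = 110*(-20) + 47 = -2200 + 47 = -2153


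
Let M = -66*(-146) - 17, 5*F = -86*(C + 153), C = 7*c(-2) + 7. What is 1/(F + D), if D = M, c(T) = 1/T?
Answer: 5/34636 ≈ 0.00014436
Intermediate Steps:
C = 7/2 (C = 7/(-2) + 7 = 7*(-½) + 7 = -7/2 + 7 = 7/2 ≈ 3.5000)
F = -13459/5 (F = (-86*(7/2 + 153))/5 = (-86*313/2)/5 = (⅕)*(-13459) = -13459/5 ≈ -2691.8)
M = 9619 (M = 9636 - 17 = 9619)
D = 9619
1/(F + D) = 1/(-13459/5 + 9619) = 1/(34636/5) = 5/34636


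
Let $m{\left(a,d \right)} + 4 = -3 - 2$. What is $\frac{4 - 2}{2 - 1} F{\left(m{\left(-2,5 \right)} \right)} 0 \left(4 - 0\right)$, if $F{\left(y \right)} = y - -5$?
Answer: $0$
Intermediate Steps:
$m{\left(a,d \right)} = -9$ ($m{\left(a,d \right)} = -4 - 5 = -9$)
$F{\left(y \right)} = 5 + y$ ($F{\left(y \right)} = y + 5 = 5 + y$)
$\frac{4 - 2}{2 - 1} F{\left(m{\left(-2,5 \right)} \right)} 0 \left(4 - 0\right) = \frac{4 - 2}{2 - 1} \left(5 - 9\right) 0 \left(4 - 0\right) = \frac{2}{1} \left(-4\right) 0 \left(4 + 0\right) = 2 \cdot 1 \cdot 0 \cdot 4 = 2 \cdot 0 = 0$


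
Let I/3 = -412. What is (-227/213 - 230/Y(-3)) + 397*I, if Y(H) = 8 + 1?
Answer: -313569199/639 ≈ -4.9072e+5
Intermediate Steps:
I = -1236 (I = 3*(-412) = -1236)
Y(H) = 9
(-227/213 - 230/Y(-3)) + 397*I = (-227/213 - 230/9) + 397*(-1236) = (-227*1/213 - 230*1/9) - 490692 = (-227/213 - 230/9) - 490692 = -17011/639 - 490692 = -313569199/639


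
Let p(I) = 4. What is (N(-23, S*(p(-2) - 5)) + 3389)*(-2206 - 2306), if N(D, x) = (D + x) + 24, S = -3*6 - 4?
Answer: -15394944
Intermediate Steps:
S = -22 (S = -18 - 4 = -22)
N(D, x) = 24 + D + x
(N(-23, S*(p(-2) - 5)) + 3389)*(-2206 - 2306) = ((24 - 23 - 22*(4 - 5)) + 3389)*(-2206 - 2306) = ((24 - 23 - 22*(-1)) + 3389)*(-4512) = ((24 - 23 + 22) + 3389)*(-4512) = (23 + 3389)*(-4512) = 3412*(-4512) = -15394944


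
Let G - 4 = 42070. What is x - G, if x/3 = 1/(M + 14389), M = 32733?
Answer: -1982611025/47122 ≈ -42074.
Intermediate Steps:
G = 42074 (G = 4 + 42070 = 42074)
x = 3/47122 (x = 3/(32733 + 14389) = 3/47122 ≈ 6.3665e-5)
x - G = 3/47122 - 1*42074 = 3/47122 - 42074 = -1982611025/47122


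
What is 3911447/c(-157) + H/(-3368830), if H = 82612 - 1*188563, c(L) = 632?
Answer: 6588533479021/1064550280 ≈ 6189.0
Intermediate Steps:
H = -105951 (H = 82612 - 188563 = -105951)
3911447/c(-157) + H/(-3368830) = 3911447/632 - 105951/(-3368830) = 3911447*(1/632) - 105951*(-1/3368830) = 3911447/632 + 105951/3368830 = 6588533479021/1064550280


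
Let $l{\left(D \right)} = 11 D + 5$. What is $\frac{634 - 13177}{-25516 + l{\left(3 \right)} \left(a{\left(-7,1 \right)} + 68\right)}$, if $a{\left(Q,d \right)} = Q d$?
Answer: $\frac{12543}{23198} \approx 0.54069$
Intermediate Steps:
$l{\left(D \right)} = 5 + 11 D$
$\frac{634 - 13177}{-25516 + l{\left(3 \right)} \left(a{\left(-7,1 \right)} + 68\right)} = \frac{634 - 13177}{-25516 + \left(5 + 11 \cdot 3\right) \left(\left(-7\right) 1 + 68\right)} = - \frac{12543}{-25516 + \left(5 + 33\right) \left(-7 + 68\right)} = - \frac{12543}{-25516 + 38 \cdot 61} = - \frac{12543}{-25516 + 2318} = - \frac{12543}{-23198} = \left(-12543\right) \left(- \frac{1}{23198}\right) = \frac{12543}{23198}$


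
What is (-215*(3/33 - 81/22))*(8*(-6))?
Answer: -407640/11 ≈ -37058.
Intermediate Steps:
(-215*(3/33 - 81/22))*(8*(-6)) = -215*(3*(1/33) - 81*1/22)*(-48) = -215*(1/11 - 81/22)*(-48) = -215*(-79/22)*(-48) = (16985/22)*(-48) = -407640/11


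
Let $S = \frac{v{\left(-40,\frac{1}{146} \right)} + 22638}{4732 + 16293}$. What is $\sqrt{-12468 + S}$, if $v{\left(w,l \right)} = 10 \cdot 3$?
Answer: $\frac{2 i \sqrt{65529258}}{145} \approx 111.66 i$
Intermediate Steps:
$v{\left(w,l \right)} = 30$
$S = \frac{22668}{21025}$ ($S = \frac{30 + 22638}{4732 + 16293} = \frac{22668}{21025} \approx 1.0781$)
$\sqrt{-12468 + S} = \sqrt{-12468 + \frac{22668}{21025}} = \sqrt{- \frac{262117032}{21025}} = \frac{2 i \sqrt{65529258}}{145}$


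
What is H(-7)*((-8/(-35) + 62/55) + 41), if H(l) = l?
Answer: -16307/55 ≈ -296.49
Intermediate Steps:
H(-7)*((-8/(-35) + 62/55) + 41) = -7*((-8/(-35) + 62/55) + 41) = -7*((-8*(-1/35) + 62*(1/55)) + 41) = -7*((8/35 + 62/55) + 41) = -7*(522/385 + 41) = -7*16307/385 = -16307/55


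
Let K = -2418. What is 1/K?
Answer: -1/2418 ≈ -0.00041356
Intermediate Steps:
1/K = 1/(-2418) = -1/2418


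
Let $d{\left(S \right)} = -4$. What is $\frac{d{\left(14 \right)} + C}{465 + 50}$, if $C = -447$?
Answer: $- \frac{451}{515} \approx -0.87573$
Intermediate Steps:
$\frac{d{\left(14 \right)} + C}{465 + 50} = \frac{-4 - 447}{465 + 50} = - \frac{451}{515}$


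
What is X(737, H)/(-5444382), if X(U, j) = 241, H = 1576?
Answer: -241/5444382 ≈ -4.4266e-5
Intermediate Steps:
X(737, H)/(-5444382) = 241/(-5444382) = 241*(-1/5444382) = -241/5444382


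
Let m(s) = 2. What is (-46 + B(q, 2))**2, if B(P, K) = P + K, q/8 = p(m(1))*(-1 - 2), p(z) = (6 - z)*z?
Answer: 55696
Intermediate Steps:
p(z) = z*(6 - z)
q = -192 (q = 8*((2*(6 - 1*2))*(-1 - 2)) = 8*((2*(6 - 2))*(-3)) = 8*((2*4)*(-3)) = 8*(8*(-3)) = 8*(-24) = -192)
B(P, K) = K + P
(-46 + B(q, 2))**2 = (-46 + (2 - 192))**2 = (-46 - 190)**2 = (-236)**2 = 55696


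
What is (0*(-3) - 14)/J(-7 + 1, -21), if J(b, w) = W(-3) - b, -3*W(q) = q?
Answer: -2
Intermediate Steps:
W(q) = -q/3
J(b, w) = 1 - b (J(b, w) = -⅓*(-3) - b = 1 - b)
(0*(-3) - 14)/J(-7 + 1, -21) = (0*(-3) - 14)/(1 - (-7 + 1)) = (0 - 14)/(1 - 1*(-6)) = -14/(1 + 6) = -14/7 = -14*⅐ = -2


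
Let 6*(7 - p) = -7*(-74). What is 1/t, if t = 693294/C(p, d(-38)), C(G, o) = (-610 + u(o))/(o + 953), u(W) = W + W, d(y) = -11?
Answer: -158/163270737 ≈ -9.6772e-7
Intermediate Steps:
p = -238/3 (p = 7 - (-7)*(-74)/6 = 7 - ⅙*518 = 7 - 259/3 = -238/3 ≈ -79.333)
u(W) = 2*W
C(G, o) = (-610 + 2*o)/(953 + o) (C(G, o) = (-610 + 2*o)/(o + 953) = (-610 + 2*o)/(953 + o))
t = -163270737/158 (t = 693294/((2*(-305 - 11)/(953 - 11))) = 693294/((2*(-316)/942)) = 693294/((2*(1/942)*(-316))) = 693294/(-316/471) = 693294*(-471/316) = -163270737/158 ≈ -1.0334e+6)
1/t = 1/(-163270737/158) = -158/163270737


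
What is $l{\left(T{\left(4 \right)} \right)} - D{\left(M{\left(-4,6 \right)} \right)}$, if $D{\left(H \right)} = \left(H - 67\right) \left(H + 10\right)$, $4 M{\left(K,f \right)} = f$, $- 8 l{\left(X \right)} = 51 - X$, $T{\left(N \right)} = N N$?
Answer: $\frac{5991}{8} \approx 748.88$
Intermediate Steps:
$T{\left(N \right)} = N^{2}$
$l{\left(X \right)} = - \frac{51}{8} + \frac{X}{8}$ ($l{\left(X \right)} = - \frac{51 - X}{8} = - \frac{51}{8} + \frac{X}{8}$)
$M{\left(K,f \right)} = \frac{f}{4}$
$D{\left(H \right)} = \left(-67 + H\right) \left(10 + H\right)$
$l{\left(T{\left(4 \right)} \right)} - D{\left(M{\left(-4,6 \right)} \right)} = \left(- \frac{51}{8} + \frac{4^{2}}{8}\right) - \left(-670 + \left(\frac{1}{4} \cdot 6\right)^{2} - 57 \cdot \frac{1}{4} \cdot 6\right) = \left(- \frac{51}{8} + \frac{1}{8} \cdot 16\right) - \left(-670 + \left(\frac{3}{2}\right)^{2} - \frac{171}{2}\right) = \left(- \frac{51}{8} + 2\right) - \left(-670 + \frac{9}{4} - \frac{171}{2}\right) = - \frac{35}{8} - - \frac{3013}{4} = - \frac{35}{8} + \frac{3013}{4} = \frac{5991}{8}$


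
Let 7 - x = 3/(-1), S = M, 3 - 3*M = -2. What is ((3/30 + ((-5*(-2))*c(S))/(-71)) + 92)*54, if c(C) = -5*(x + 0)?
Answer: 1900557/355 ≈ 5353.7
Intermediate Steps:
M = 5/3 (M = 1 - ⅓*(-2) = 1 + ⅔ = 5/3 ≈ 1.6667)
S = 5/3 ≈ 1.6667
x = 10 (x = 7 - 3/(-1) = 7 - 3*(-1) = 7 - 1*(-3) = 7 + 3 = 10)
c(C) = -50 (c(C) = -5*(10 + 0) = -5*10 = -50)
((3/30 + ((-5*(-2))*c(S))/(-71)) + 92)*54 = ((3/30 + (-5*(-2)*(-50))/(-71)) + 92)*54 = ((3*(1/30) + (10*(-50))*(-1/71)) + 92)*54 = ((⅒ - 500*(-1/71)) + 92)*54 = ((⅒ + 500/71) + 92)*54 = (5071/710 + 92)*54 = (70391/710)*54 = 1900557/355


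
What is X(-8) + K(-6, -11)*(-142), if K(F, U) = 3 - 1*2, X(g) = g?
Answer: -150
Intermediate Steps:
K(F, U) = 1 (K(F, U) = 3 - 2 = 1)
X(-8) + K(-6, -11)*(-142) = -8 + 1*(-142) = -8 - 142 = -150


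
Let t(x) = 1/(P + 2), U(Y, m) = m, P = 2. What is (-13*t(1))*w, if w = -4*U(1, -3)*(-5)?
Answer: 195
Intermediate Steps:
t(x) = 1/4 (t(x) = 1/(2 + 2) = 1/4)
w = -60 (w = -4*(-3)*(-5) = 12*(-5) = -60)
(-13*t(1))*w = -13*1/4*(-60) = -13/4*(-60) = 195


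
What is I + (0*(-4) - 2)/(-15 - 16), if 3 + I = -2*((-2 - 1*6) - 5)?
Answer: 715/31 ≈ 23.065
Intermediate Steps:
I = 23 (I = -3 - 2*((-2 - 1*6) - 5) = -3 - 2*((-2 - 6) - 5) = -3 - 2*(-8 - 5) = -3 - 2*(-13) = -3 + 26 = 23)
I + (0*(-4) - 2)/(-15 - 16) = 23 + (0*(-4) - 2)/(-15 - 16) = 23 + (0 - 2)/(-31) = 23 - 1/31*(-2) = 23 + 2/31 = 715/31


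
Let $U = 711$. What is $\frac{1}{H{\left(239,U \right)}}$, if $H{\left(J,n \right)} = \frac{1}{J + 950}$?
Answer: $1189$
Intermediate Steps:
$H{\left(J,n \right)} = \frac{1}{950 + J}$
$\frac{1}{H{\left(239,U \right)}} = \frac{1}{\frac{1}{950 + 239}} = \frac{1}{\frac{1}{1189}} = 1189$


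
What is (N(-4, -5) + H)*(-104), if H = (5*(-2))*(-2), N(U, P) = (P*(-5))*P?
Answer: 10920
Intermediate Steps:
N(U, P) = -5*P² (N(U, P) = (-5*P)*P = -5*P²)
H = 20 (H = -10*(-2) = 20)
(N(-4, -5) + H)*(-104) = (-5*(-5)² + 20)*(-104) = (-5*25 + 20)*(-104) = (-125 + 20)*(-104) = -105*(-104) = 10920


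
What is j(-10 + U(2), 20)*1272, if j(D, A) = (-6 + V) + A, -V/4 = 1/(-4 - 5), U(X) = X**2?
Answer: 55120/3 ≈ 18373.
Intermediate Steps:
V = 4/9 (V = -4/(-4 - 5) = -4/(-9) = -4*(-1/9) = 4/9 ≈ 0.44444)
j(D, A) = -50/9 + A (j(D, A) = (-6 + 4/9) + A = -50/9 + A)
j(-10 + U(2), 20)*1272 = (-50/9 + 20)*1272 = (130/9)*1272 = 55120/3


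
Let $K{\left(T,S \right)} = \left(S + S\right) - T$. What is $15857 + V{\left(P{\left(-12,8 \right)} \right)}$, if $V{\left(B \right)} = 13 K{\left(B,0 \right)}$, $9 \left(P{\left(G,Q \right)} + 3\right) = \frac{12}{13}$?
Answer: $\frac{47684}{3} \approx 15895.0$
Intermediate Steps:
$P{\left(G,Q \right)} = - \frac{113}{39}$ ($P{\left(G,Q \right)} = -3 + \frac{12 \cdot \frac{1}{13}}{9} = -3 + \frac{1}{9} \cdot \frac{12}{13} = -3 + \frac{4}{39} = - \frac{113}{39}$)
$K{\left(T,S \right)} = - T + 2 S$ ($K{\left(T,S \right)} = 2 S - T = - T + 2 S$)
$V{\left(B \right)} = - 13 B$ ($V{\left(B \right)} = 13 \left(- B + 2 \cdot 0\right) = 13 \left(- B + 0\right) = 13 \left(- B\right) = - 13 B$)
$15857 + V{\left(P{\left(-12,8 \right)} \right)} = 15857 - - \frac{113}{3} = 15857 + \frac{113}{3} = \frac{47684}{3}$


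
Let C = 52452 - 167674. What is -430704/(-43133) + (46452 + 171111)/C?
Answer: 40242431409/4969870526 ≈ 8.0973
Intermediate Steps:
C = -115222
-430704/(-43133) + (46452 + 171111)/C = -430704/(-43133) + (46452 + 171111)/(-115222) = -430704*(-1/43133) + 217563*(-1/115222) = 430704/43133 - 217563/115222 = 40242431409/4969870526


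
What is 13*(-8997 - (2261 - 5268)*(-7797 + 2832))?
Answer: -194203776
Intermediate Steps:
13*(-8997 - (2261 - 5268)*(-7797 + 2832)) = 13*(-8997 - (-3007)*(-4965)) = 13*(-8997 - 1*14929755) = 13*(-8997 - 14929755) = 13*(-14938752) = -194203776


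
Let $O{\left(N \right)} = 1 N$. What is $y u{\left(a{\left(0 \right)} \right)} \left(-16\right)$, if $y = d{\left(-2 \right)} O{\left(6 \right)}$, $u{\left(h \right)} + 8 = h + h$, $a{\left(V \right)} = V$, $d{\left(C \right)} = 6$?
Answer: $4608$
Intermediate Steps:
$O{\left(N \right)} = N$
$u{\left(h \right)} = -8 + 2 h$ ($u{\left(h \right)} = -8 + \left(h + h\right) = -8 + 2 h$)
$y = 36$ ($y = 6 \cdot 6 = 36$)
$y u{\left(a{\left(0 \right)} \right)} \left(-16\right) = 36 \left(-8 + 2 \cdot 0\right) \left(-16\right) = 36 \left(-8 + 0\right) \left(-16\right) = 36 \left(-8\right) \left(-16\right) = \left(-288\right) \left(-16\right) = 4608$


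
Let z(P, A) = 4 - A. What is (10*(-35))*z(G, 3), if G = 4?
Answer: -350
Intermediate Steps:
(10*(-35))*z(G, 3) = (10*(-35))*(4 - 1*3) = -350*(4 - 3) = -350*1 = -350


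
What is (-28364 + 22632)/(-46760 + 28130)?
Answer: 2866/9315 ≈ 0.30768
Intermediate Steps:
(-28364 + 22632)/(-46760 + 28130) = -5732/(-18630) = -5732*(-1/18630) = 2866/9315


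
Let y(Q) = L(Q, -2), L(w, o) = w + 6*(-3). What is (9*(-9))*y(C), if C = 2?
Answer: 1296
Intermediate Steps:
L(w, o) = -18 + w (L(w, o) = w - 18 = -18 + w)
y(Q) = -18 + Q
(9*(-9))*y(C) = (9*(-9))*(-18 + 2) = -81*(-16) = 1296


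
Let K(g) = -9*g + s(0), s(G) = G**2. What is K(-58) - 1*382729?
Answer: -382207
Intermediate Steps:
K(g) = -9*g (K(g) = -9*g + 0**2 = -9*g + 0 = -9*g)
K(-58) - 1*382729 = -9*(-58) - 1*382729 = 522 - 382729 = -382207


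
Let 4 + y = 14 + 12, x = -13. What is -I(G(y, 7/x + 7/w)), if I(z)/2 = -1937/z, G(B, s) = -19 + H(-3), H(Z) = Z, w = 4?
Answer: -1937/11 ≈ -176.09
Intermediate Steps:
y = 22 (y = -4 + (14 + 12) = -4 + 26 = 22)
G(B, s) = -22 (G(B, s) = -19 - 3 = -22)
I(z) = -3874/z (I(z) = 2*(-1937/z) = -3874/z)
-I(G(y, 7/x + 7/w)) = -(-3874)/(-22) = -(-3874)*(-1)/22 = -1*1937/11 = -1937/11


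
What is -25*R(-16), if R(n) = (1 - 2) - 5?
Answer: 150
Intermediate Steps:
R(n) = -6 (R(n) = -1 - 5 = -6)
-25*R(-16) = -25*(-6) = 150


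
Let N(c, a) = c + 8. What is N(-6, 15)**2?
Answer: 4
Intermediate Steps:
N(c, a) = 8 + c
N(-6, 15)**2 = (8 - 6)**2 = 2**2 = 4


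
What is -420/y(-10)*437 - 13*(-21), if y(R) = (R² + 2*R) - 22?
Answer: -83853/29 ≈ -2891.5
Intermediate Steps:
y(R) = -22 + R² + 2*R
-420/y(-10)*437 - 13*(-21) = -420/(-22 + (-10)² + 2*(-10))*437 - 13*(-21) = -420/(-22 + 100 - 20)*437 + 273 = -420/58*437 + 273 = -420*1/58*437 + 273 = -210/29*437 + 273 = -91770/29 + 273 = -83853/29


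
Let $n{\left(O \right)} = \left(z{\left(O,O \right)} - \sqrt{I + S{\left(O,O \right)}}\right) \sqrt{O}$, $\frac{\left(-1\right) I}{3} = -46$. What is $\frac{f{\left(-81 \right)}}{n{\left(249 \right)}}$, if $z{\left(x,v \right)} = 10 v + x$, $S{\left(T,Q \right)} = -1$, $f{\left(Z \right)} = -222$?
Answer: $- \frac{1221 \sqrt{249}}{3750992} - \frac{37 \sqrt{34113}}{311332336} \approx -0.0051585$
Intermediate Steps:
$I = 138$ ($I = \left(-3\right) \left(-46\right) = 138$)
$z{\left(x,v \right)} = x + 10 v$
$n{\left(O \right)} = \sqrt{O} \left(- \sqrt{137} + 11 O\right)$ ($n{\left(O \right)} = \left(\left(O + 10 O\right) - \sqrt{138 - 1}\right) \sqrt{O} = \left(11 O - \sqrt{137}\right) \sqrt{O} = \left(- \sqrt{137} + 11 O\right) \sqrt{O} = \sqrt{O} \left(- \sqrt{137} + 11 O\right)$)
$\frac{f{\left(-81 \right)}}{n{\left(249 \right)}} = - \frac{222}{\sqrt{249} \left(- \sqrt{137} + 11 \cdot 249\right)} = - \frac{222}{\sqrt{249} \left(- \sqrt{137} + 2739\right)} = - \frac{222}{\sqrt{249} \left(2739 - \sqrt{137}\right)} = - 222 \frac{\sqrt{249}}{249 \left(2739 - \sqrt{137}\right)} = - \frac{74 \sqrt{249}}{83 \left(2739 - \sqrt{137}\right)}$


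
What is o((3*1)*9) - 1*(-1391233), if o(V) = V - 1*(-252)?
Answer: 1391512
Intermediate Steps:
o(V) = 252 + V (o(V) = V + 252 = 252 + V)
o((3*1)*9) - 1*(-1391233) = (252 + (3*1)*9) - 1*(-1391233) = (252 + 3*9) + 1391233 = (252 + 27) + 1391233 = 279 + 1391233 = 1391512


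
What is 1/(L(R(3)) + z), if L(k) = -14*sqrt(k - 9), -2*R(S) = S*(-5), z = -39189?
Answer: I/(-39189*I + 7*sqrt(6)) ≈ -2.5517e-5 + 1.1165e-8*I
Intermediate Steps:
R(S) = 5*S/2 (R(S) = -S*(-5)/2 = -(-5)*S/2 = 5*S/2)
L(k) = -14*sqrt(-9 + k)
1/(L(R(3)) + z) = 1/(-14*sqrt(-9 + (5/2)*3) - 39189) = 1/(-14*sqrt(-9 + 15/2) - 39189) = 1/(-7*I*sqrt(6) - 39189) = 1/(-39189 - 7*I*sqrt(6))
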